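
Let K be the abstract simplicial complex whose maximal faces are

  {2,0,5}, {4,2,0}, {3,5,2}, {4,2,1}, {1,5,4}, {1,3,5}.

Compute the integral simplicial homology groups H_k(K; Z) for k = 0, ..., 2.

H_0 ≅ Z,  H_1 ≅ Z,  H_2 = 0.

Take the total order 0 < 1 < 2 < 3 < 4 < 5 on the vertex set. Then K (dimension 2) consists of the simplices:

  0-simplices (6): [0], [1], [2], [3], [4], [5]
  1-simplices (12): [0,2], [0,4], [0,5], [1,2], [1,3], [1,4], [1,5], [2,3], [2,4], [2,5], [3,5], [4,5]
  2-simplices (6): [0,2,4], [0,2,5], [1,2,4], [1,3,5], [1,4,5], [2,3,5]

Hence C_0 ≅ Z^6, C_1 ≅ Z^12, C_2 ≅ Z^6.

∂_1: C_1 → C_0 is given by ∂[p,q] = [q] − [p].
The 6×12 boundary matrix has rank 5 and Smith normal form diag(1,1,1,1,1).

Boundary ∂_2: C_2 → C_1 sends each 2-simplex [p,q,r] to [q,r] − [p,r] + [p,q]. For instance
  ∂[1,2,4] = [2,4] − [1,4] + [1,2],
  ∂[0,2,4] = [2,4] − [0,4] + [0,2].
As a 12×6 matrix over Z this has rank 6, with invariant factors (1,1,1,1,1,1).

Reading off H_k = ker ∂_k / im ∂_{k+1}:

  H_0: rank C_0 − rank ∂_1 = 6 − 5 = 1, and the invariant factors of ∂_1 are all 1, so H_0 = Z.
  H_1: rank ker ∂_1 − rank ∂_2 = (12 − 5) − 6 = 1, and the invariant factors of ∂_2 are all 1, so H_1 = Z.
  H_2: rank ker ∂_2 − rank ∂_3 = (6 − 6) − 0 = 0, and there is no ∂_3, so H_2 = 0.

As a check, the Euler characteristic is 6 − 12 + 6 = 0, which agrees with 1 − 1 + 0 = 0.
(K is a triangulation of the cylinder S^1 x I.)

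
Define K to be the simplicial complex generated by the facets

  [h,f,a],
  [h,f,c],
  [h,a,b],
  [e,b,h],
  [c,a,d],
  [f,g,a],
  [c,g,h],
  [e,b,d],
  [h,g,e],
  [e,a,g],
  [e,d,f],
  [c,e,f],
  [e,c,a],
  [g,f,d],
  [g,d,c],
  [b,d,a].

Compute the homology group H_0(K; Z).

We work with the vertex ordering a < b < c < d < e < f < g < h. The simplices of K, each written with vertices in increasing order, are:

  0-simplices (8): a, b, c, d, e, f, g, h
  1-simplices (24): ab, ac, ad, ae, af, ag, ah, bd, be, bh, cd, ce, cf, cg, ch, de, df, dg, ef, eg, eh, fg, fh, gh
  2-simplices (16): abd, abh, acd, ace, aeg, afg, afh, bde, beh, cdg, cef, cfh, cgh, def, dfg, egh

so the chain groups are C_0 ≅ Z^8, C_1 ≅ Z^24, C_2 ≅ Z^16.

Boundary ∂_1: C_1 → C_0 maps an edge to its endpoints' difference, ∂[p,q] = q − p. For instance
  ∂cd = d − c.
The resulting 8×24 matrix has rank 7, and its Smith normal form has invariant factors (1,1,1,1,1,1,1).

Boundary ∂_2: C_2 → C_1 acts by ∂[p,q,r] = [q,r] − [p,r] + [p,q]. For instance
  ∂egh = gh − eh + eg,
  ∂cgh = gh − ch + cg.
As a 24×16 matrix over Z this has rank 15, with invariant factors (1,1,1,1,1,1,1,1,1,1,1,1,1,1,1).

Reading off H_k = ker ∂_k / im ∂_{k+1}:

  H_0: rank C_0 − rank ∂_1 = 8 − 7 = 1, and the invariant factors of ∂_1 are all 1, so H_0 = Z.

(K is a triangulation of the torus T^2.)

H_0 = Z.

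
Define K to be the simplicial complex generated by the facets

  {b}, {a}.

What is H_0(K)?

Take the total order a < b on the vertex set. Then K (dimension 0) consists of the simplices:

  0-simplices (2): a, b

so the chain groups are C_0 ≅ Z^2.

Reading off H_k = ker ∂_k / im ∂_{k+1}:

  H_0: rank C_0 − rank ∂_1 = 2 − 0 = 2, and there is no ∂_1, so H_0 ≅ Z^2.

H_0 = Z^2.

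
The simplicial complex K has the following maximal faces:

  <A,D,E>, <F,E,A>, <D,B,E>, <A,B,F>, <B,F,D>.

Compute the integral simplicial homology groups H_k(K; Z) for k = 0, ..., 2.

K has 5 vertices, 10 edges, 5 triangles.
rank ∂_0 = 0, rank ∂_1 = 4 ⇒ b_0 = 5 − 0 − 4 = 1; all invariant factors of ∂_1 are 1 so no torsion. So H_0 = Z.
rank ∂_1 = 4, rank ∂_2 = 5 ⇒ b_1 = 10 − 4 − 5 = 1; all invariant factors of ∂_2 are 1 so no torsion. So H_1 = Z.
rank ∂_2 = 5, rank ∂_3 = 0 ⇒ b_2 = 5 − 5 − 0 = 0. So H_2 = 0.

H_0 = Z,  H_1 = Z,  H_2 = 0.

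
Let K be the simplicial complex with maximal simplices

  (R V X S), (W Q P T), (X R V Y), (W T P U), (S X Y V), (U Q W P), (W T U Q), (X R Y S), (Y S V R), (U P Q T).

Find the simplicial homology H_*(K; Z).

We work with the vertex ordering P < Q < R < S < T < U < V < W < X < Y. The simplices of K, each written with vertices in increasing order, are:

  0-simplices (10): P, Q, R, S, T, U, V, W, X, Y
  1-simplices (20): PQ, PT, PU, PW, QT, QU, QW, RS, RV, RX, RY, SV, SX, SY, TU, TW, UW, VX, VY, XY
  2-simplices (20): PQT, PQU, PQW, PTU, PTW, PUW, QTU, QTW, QUW, RSV, RSX, RSY, RVX, RVY, RXY, SVX, SVY, SXY, TUW, VXY
  3-simplices (10): PQTU, PQTW, PQUW, PTUW, QTUW, RSVX, RSVY, RSXY, RVXY, SVXY

Hence C_0 ≅ Z^10, C_1 ≅ Z^20, C_2 ≅ Z^20, C_3 ≅ Z^10.

Boundary ∂_1: C_1 → C_0 maps an edge to its endpoints' difference, ∂[p,q] = q − p. For instance
  ∂QT = T − Q.
As a 10×20 matrix over Z this has rank 8, with invariant factors (1,1,1,1,1,1,1,1).

∂_2: C_2 → C_1 sends each 2-simplex [p,q,r] to [q,r] − [p,r] + [p,q]. For instance
  ∂PQU = QU − PU + PQ,
  ∂PTU = TU − PU + PT.
The 20×20 boundary matrix has rank 12 and Smith normal form diag(1,1,1,1,1,1,1,1,1,1,1,1).

The boundary map ∂_3: C_3 → C_2 sends each 3-simplex σ to the alternating sum Σ_i (−1)^i (σ with its i-th vertex removed). For instance
  ∂RVXY = VXY − RXY + RVY − RVX,
  ∂RSXY = SXY − RXY + RSY − RSX.
As a 20×10 matrix over Z this has rank 8, with invariant factors (1,1,1,1,1,1,1,1).

Computing H_k = (kernel of ∂_k) / (image of ∂_{k+1}):

  H_0: rank C_0 − rank ∂_1 = 10 − 8 = 2, and the invariant factors of ∂_1 are all 1, so H_0 = Z^2.
  H_1: rank ker ∂_1 − rank ∂_2 = (20 − 8) − 12 = 0, and the invariant factors of ∂_2 are all 1, so H_1 = 0.
  H_2: rank ker ∂_2 − rank ∂_3 = (20 − 12) − 8 = 0, and the invariant factors of ∂_3 are all 1, so H_2 = 0.
  H_3: rank ker ∂_3 − rank ∂_4 = (10 − 8) − 0 = 2, and there is no ∂_4, so H_3 = Z^2.

H_0 ≅ Z^2,  H_1 = 0,  H_2 = 0,  H_3 ≅ Z^2.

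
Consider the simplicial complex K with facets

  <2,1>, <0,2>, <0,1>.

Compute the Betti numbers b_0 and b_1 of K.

b_0 = 1, b_1 = 1.

Order the vertices as 0 < 1 < 2. Listing each simplex with vertices in this order, K has dimension 1 with simplices:

  0-simplices (3): [0], [1], [2]
  1-simplices (3): [0,1], [0,2], [1,2]

giving chain groups C_0 ≅ Z^3, C_1 ≅ Z^3.

The boundary map ∂_1: C_1 → C_0 is given by ∂[p,q] = [q] − [p].
The 3×3 boundary matrix has rank 2 and Smith normal form diag(1,1).

Now H_k = ker ∂_k / im ∂_{k+1}, so:

  H_0: rank C_0 − rank ∂_1 = 3 − 2 = 1, and the invariant factors of ∂_1 are all 1, so H_0 ≅ Z.
  H_1: rank ker ∂_1 − rank ∂_2 = (3 − 2) − 0 = 1, and there is no ∂_2, so H_1 ≅ Z.

(K is a triangulation of the circle S^1.)

Hence the Betti numbers are b_0 = 1, b_1 = 1.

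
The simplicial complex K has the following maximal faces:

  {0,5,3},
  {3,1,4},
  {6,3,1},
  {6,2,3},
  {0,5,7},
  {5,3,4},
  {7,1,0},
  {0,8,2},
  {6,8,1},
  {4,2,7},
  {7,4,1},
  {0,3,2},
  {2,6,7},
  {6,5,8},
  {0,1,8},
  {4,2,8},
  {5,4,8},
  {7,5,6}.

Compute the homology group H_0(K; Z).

Fix the vertex order 0 < 1 < 2 < 3 < 4 < 5 < 6 < 7 < 8 and write every simplex with vertices in increasing order. Then dim K = 2 and the simplices of K are:

  0-simplices (9): [0], [1], [2], [3], [4], [5], [6], [7], [8]
  1-simplices (27): (27 of them)
  2-simplices (18): [0,1,7], [0,1,8], [0,2,3], [0,2,8], [0,3,5], [0,5,7], [1,3,4], [1,3,6], [1,4,7], [1,6,8], [2,3,6], [2,4,7], [2,4,8], [2,6,7], [3,4,5], [4,5,8], [5,6,7], [5,6,8]

Hence C_0 ≅ Z^9, C_1 ≅ Z^27, C_2 ≅ Z^18.

The boundary map ∂_1: C_1 → C_0 is given by ∂[p,q] = [q] − [p].
As a 9×27 matrix over Z this has rank 8, with invariant factors (1,1,1,1,1,1,1,1).

∂_2: C_2 → C_1 sends each 2-simplex [p,q,r] to [q,r] − [p,r] + [p,q]. For instance
  ∂[0,3,5] = [3,5] − [0,5] + [0,3],
  ∂[2,4,7] = [4,7] − [2,7] + [2,4].
The 27×18 boundary matrix has rank 17 and Smith normal form diag(1,1,1,1,1,1,1,1,1,1,1,1,1,1,1,1,1).

From H_k ≅ ker(∂_k) / im(∂_{k+1}) we obtain:

  H_0: rank C_0 − rank ∂_1 = 9 − 8 = 1, and the invariant factors of ∂_1 are all 1, so H_0 ≅ Z.

(K is a triangulation of the torus T^2.)

H_0 ≅ Z.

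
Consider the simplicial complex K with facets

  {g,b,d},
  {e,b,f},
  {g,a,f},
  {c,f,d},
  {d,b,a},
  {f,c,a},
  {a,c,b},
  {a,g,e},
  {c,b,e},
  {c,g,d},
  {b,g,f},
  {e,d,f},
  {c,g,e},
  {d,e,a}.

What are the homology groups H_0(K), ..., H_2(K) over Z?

K has 7 vertices, 21 edges, 14 triangles.
rank ∂_0 = 0, rank ∂_1 = 6 ⇒ b_0 = 7 − 0 − 6 = 1; all invariant factors of ∂_1 are 1 so no torsion. So H_0 ≅ Z.
rank ∂_1 = 6, rank ∂_2 = 13 ⇒ b_1 = 21 − 6 − 13 = 2; all invariant factors of ∂_2 are 1 so no torsion. So H_1 ≅ Z^2.
rank ∂_2 = 13, rank ∂_3 = 0 ⇒ b_2 = 14 − 13 − 0 = 1. So H_2 ≅ Z.

H_0 = Z,  H_1 = Z^2,  H_2 = Z.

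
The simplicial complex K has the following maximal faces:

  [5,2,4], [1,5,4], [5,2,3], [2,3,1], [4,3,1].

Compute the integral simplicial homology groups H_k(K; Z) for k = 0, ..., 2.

K has 5 vertices, 10 edges, 5 triangles.
rank ∂_0 = 0, rank ∂_1 = 4 ⇒ b_0 = 5 − 0 − 4 = 1; all invariant factors of ∂_1 are 1 so no torsion. So H_0 ≅ Z.
rank ∂_1 = 4, rank ∂_2 = 5 ⇒ b_1 = 10 − 4 − 5 = 1; all invariant factors of ∂_2 are 1 so no torsion. So H_1 ≅ Z.
rank ∂_2 = 5, rank ∂_3 = 0 ⇒ b_2 = 5 − 5 − 0 = 0. So H_2 ≅ 0.

H_0 ≅ Z,  H_1 ≅ Z,  H_2 = 0.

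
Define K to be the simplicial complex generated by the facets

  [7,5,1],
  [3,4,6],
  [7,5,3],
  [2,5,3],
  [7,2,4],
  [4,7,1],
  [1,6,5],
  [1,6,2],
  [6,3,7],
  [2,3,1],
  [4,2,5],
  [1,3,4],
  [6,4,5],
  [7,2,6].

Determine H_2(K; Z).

H_2 ≅ Z.

Take the total order 1 < 2 < 3 < 4 < 5 < 6 < 7 on the vertex set. Then K (dimension 2) consists of the simplices:

  0-simplices (7): [1], [2], [3], [4], [5], [6], [7]
  1-simplices (21): [1,2], [1,3], [1,4], [1,5], [1,6], [1,7], [2,3], [2,4], [2,5], [2,6], [2,7], [3,4], [3,5], [3,6], [3,7], [4,5], [4,6], [4,7], [5,6], [5,7], [6,7]
  2-simplices (14): [1,2,3], [1,2,6], [1,3,4], [1,4,7], [1,5,6], [1,5,7], [2,3,5], [2,4,5], [2,4,7], [2,6,7], [3,4,6], [3,5,7], [3,6,7], [4,5,6]

so the chain groups are C_0 ≅ Z^7, C_1 ≅ Z^21, C_2 ≅ Z^14.

The boundary map ∂_1: C_1 → C_0 maps an edge to its endpoints' difference, ∂[p,q] = q − p. For instance
  ∂[1,3] = [3] − [1].
As a 7×21 matrix over Z this has rank 6, with invariant factors (1,1,1,1,1,1).

The boundary map ∂_2: C_2 → C_1 sends each 2-simplex [p,q,r] to [q,r] − [p,r] + [p,q]. For instance
  ∂[1,3,4] = [3,4] − [1,4] + [1,3],
  ∂[3,6,7] = [6,7] − [3,7] + [3,6].
This gives a 21×14 integer matrix of rank 13; reducing to Smith normal form yields diagonal entries (1,1,1,1,1,1,1,1,1,1,1,1,1).

Now H_k = ker ∂_k / im ∂_{k+1}, so:

  H_2: rank ker ∂_2 − rank ∂_3 = (14 − 13) − 0 = 1, and there is no ∂_3, so H_2 = Z.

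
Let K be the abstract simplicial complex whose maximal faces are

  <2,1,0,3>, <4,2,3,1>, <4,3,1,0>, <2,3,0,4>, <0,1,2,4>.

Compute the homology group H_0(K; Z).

H_0 ≅ Z.

Take the total order 0 < 1 < 2 < 3 < 4 on the vertex set. Then K (dimension 3) consists of the simplices:

  0-simplices (5): [0], [1], [2], [3], [4]
  1-simplices (10): [0,1], [0,2], [0,3], [0,4], [1,2], [1,3], [1,4], [2,3], [2,4], [3,4]
  2-simplices (10): [0,1,2], [0,1,3], [0,1,4], [0,2,3], [0,2,4], [0,3,4], [1,2,3], [1,2,4], [1,3,4], [2,3,4]
  3-simplices (5): [0,1,2,3], [0,1,2,4], [0,1,3,4], [0,2,3,4], [1,2,3,4]

giving chain groups C_0 ≅ Z^5, C_1 ≅ Z^10, C_2 ≅ Z^10, C_3 ≅ Z^5.

∂_1: C_1 → C_0 sends each edge [p,q] (with p < q) to q − p.
As a 5×10 matrix over Z this has rank 4, with invariant factors (1,1,1,1).

∂_2: C_2 → C_1 maps a triangle to the signed sum of its edges. For instance
  ∂[0,1,2] = [1,2] − [0,2] + [0,1],
  ∂[2,3,4] = [3,4] − [2,4] + [2,3].
The resulting 10×10 matrix has rank 6, and its Smith normal form has invariant factors (1,1,1,1,1,1).

The boundary map ∂_3: C_3 → C_2 sends each 3-simplex σ to the alternating sum Σ_i (−1)^i (σ with its i-th vertex removed). For instance
  ∂[1,2,3,4] = [2,3,4] − [1,3,4] + [1,2,4] − [1,2,3],
  ∂[0,1,2,4] = [1,2,4] − [0,2,4] + [0,1,4] − [0,1,2].
As a 10×5 matrix over Z this has rank 4, with invariant factors (1,1,1,1).

Computing H_k = (kernel of ∂_k) / (image of ∂_{k+1}):

  H_0: rank C_0 − rank ∂_1 = 5 − 4 = 1, and the invariant factors of ∂_1 are all 1, so H_0 = Z.

(K is a triangulation of the 3-sphere S^3.)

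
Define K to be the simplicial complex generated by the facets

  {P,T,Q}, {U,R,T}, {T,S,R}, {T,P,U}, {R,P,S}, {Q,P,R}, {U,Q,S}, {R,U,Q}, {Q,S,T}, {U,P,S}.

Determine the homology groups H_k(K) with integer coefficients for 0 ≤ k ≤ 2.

H_0 ≅ Z,  H_1 ≅ Z/2Z,  H_2 = 0.

Fix the vertex order P < Q < R < S < T < U and write every simplex with vertices in increasing order. Then dim K = 2 and the simplices of K are:

  0-simplices (6): P, Q, R, S, T, U
  1-simplices (15): PQ, PR, PS, PT, PU, QR, QS, QT, QU, RS, RT, RU, ST, SU, TU
  2-simplices (10): PQR, PQT, PRS, PSU, PTU, QRU, QST, QSU, RST, RTU

giving chain groups C_0 ≅ Z^6, C_1 ≅ Z^15, C_2 ≅ Z^10.

Boundary ∂_1: C_1 → C_0 maps an edge to its endpoints' difference, ∂[p,q] = q − p. For instance
  ∂QR = R − Q.
The 6×15 boundary matrix has rank 5 and Smith normal form diag(1,1,1,1,1).

∂_2: C_2 → C_1 maps a triangle to the signed sum of its edges. For instance
  ∂PTU = TU − PU + PT,
  ∂PQR = QR − PR + PQ.
This gives a 15×10 integer matrix of rank 10; reducing to Smith normal form yields diagonal entries (1,1,1,1,1,1,1,1,1,2).

From H_k ≅ ker(∂_k) / im(∂_{k+1}) we obtain:

  H_0: rank C_0 − rank ∂_1 = 6 − 5 = 1, and the invariant factors of ∂_1 are all 1, so H_0 = Z.
  H_1: rank ker ∂_1 − rank ∂_2 = (15 − 5) − 10 = 0, and ∂_2 has invariant factor 2 > 1, so H_1 = Z/2Z.
  H_2: rank ker ∂_2 − rank ∂_3 = (10 − 10) − 0 = 0, and there is no ∂_3, so H_2 = 0.

(K is a triangulation of the real projective plane RP^2.)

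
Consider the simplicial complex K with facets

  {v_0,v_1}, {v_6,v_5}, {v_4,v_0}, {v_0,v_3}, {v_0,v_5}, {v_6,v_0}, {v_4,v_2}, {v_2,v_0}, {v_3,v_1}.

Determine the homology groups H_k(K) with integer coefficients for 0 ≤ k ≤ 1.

H_0 ≅ Z,  H_1 ≅ Z^3.

Fix the vertex order v_0 < v_1 < v_2 < v_3 < v_4 < v_5 < v_6 and write every simplex with vertices in increasing order. Then dim K = 1 and the simplices of K are:

  0-simplices (7): [v_0], [v_1], [v_2], [v_3], [v_4], [v_5], [v_6]
  1-simplices (9): [v_0,v_1], [v_0,v_2], [v_0,v_3], [v_0,v_4], [v_0,v_5], [v_0,v_6], [v_1,v_3], [v_2,v_4], [v_5,v_6]

giving chain groups C_0 ≅ Z^7, C_1 ≅ Z^9.

The boundary map ∂_1: C_1 → C_0 is given by ∂[p,q] = [q] − [p]. For instance
  ∂[v_5,v_6] = [v_6] − [v_5].
The 7×9 boundary matrix has rank 6 and Smith normal form diag(1,1,1,1,1,1).

From H_k ≅ ker(∂_k) / im(∂_{k+1}) we obtain:

  H_0: rank C_0 − rank ∂_1 = 7 − 6 = 1, and the invariant factors of ∂_1 are all 1, so H_0 ≅ Z.
  H_1: rank ker ∂_1 − rank ∂_2 = (9 − 6) − 0 = 3, and there is no ∂_2, so H_1 ≅ Z^3.

(K is a triangulation of a wedge of 3 circles.)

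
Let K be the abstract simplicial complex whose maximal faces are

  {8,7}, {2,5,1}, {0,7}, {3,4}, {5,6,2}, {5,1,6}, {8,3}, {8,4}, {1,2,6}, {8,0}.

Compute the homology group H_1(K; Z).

H_1 = Z^2.

We work with the vertex ordering 0 < 1 < 2 < 3 < 4 < 5 < 6 < 7 < 8. The simplices of K, each written with vertices in increasing order, are:

  0-simplices (9): [0], [1], [2], [3], [4], [5], [6], [7], [8]
  1-simplices (12): [0,7], [0,8], [1,2], [1,5], [1,6], [2,5], [2,6], [3,4], [3,8], [4,8], [5,6], [7,8]
  2-simplices (4): [1,2,5], [1,2,6], [1,5,6], [2,5,6]

giving chain groups C_0 ≅ Z^9, C_1 ≅ Z^12, C_2 ≅ Z^4.

Boundary ∂_1: C_1 → C_0 maps an edge to its endpoints' difference, ∂[p,q] = q − p.
This gives a 9×12 integer matrix of rank 7; reducing to Smith normal form yields diagonal entries (1,1,1,1,1,1,1).

∂_2: C_2 → C_1 maps a triangle to the signed sum of its edges. For instance
  ∂[2,5,6] = [5,6] − [2,6] + [2,5],
  ∂[1,2,5] = [2,5] − [1,5] + [1,2].
The 12×4 boundary matrix has rank 3 and Smith normal form diag(1,1,1).

Reading off H_k = ker ∂_k / im ∂_{k+1}:

  H_1: rank ker ∂_1 − rank ∂_2 = (12 − 7) − 3 = 2, and the invariant factors of ∂_2 are all 1, so H_1 = Z^2.

(K is a triangulation of the disjoint union of the 2-sphere S^2 and a wedge of 2 circles.)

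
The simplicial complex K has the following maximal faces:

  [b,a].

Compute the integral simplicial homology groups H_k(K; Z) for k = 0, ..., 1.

H_0 ≅ Z,  H_1 = 0.

Order the vertices as a < b. Listing each simplex with vertices in this order, K has dimension 1 with simplices:

  0-simplices (2): a, b
  1-simplices (1): ab

Hence C_0 ≅ Z^2, C_1 ≅ Z^1.

∂_1: C_1 → C_0 maps an edge to its endpoints' difference, ∂[p,q] = q − p. For instance
  ∂ab = b − a.
As a 2×1 matrix over Z this has rank 1, with invariant factors (1).

Now H_k = ker ∂_k / im ∂_{k+1}, so:

  H_0: rank C_0 − rank ∂_1 = 2 − 1 = 1, and the invariant factors of ∂_1 are all 1, so H_0 = Z.
  H_1: rank ker ∂_1 − rank ∂_2 = (1 − 1) − 0 = 0, and there is no ∂_2, so H_1 = 0.

(K is a triangulation of the 1-simplex.)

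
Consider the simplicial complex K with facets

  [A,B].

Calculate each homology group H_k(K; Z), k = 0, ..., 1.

Fix the vertex order A < B and write every simplex with vertices in increasing order. Then dim K = 1 and the simplices of K are:

  0-simplices (2): A, B
  1-simplices (1): AB

giving chain groups C_0 ≅ Z^2, C_1 ≅ Z^1.

∂_1: C_1 → C_0 maps an edge to its endpoints' difference, ∂[p,q] = q − p. For instance
  ∂AB = B − A.
As a 2×1 matrix over Z this has rank 1, with invariant factors (1).

From H_k ≅ ker(∂_k) / im(∂_{k+1}) we obtain:

  H_0: rank C_0 − rank ∂_1 = 2 − 1 = 1, and the invariant factors of ∂_1 are all 1, so H_0 = Z.
  H_1: rank ker ∂_1 − rank ∂_2 = (1 − 1) − 0 = 0, and there is no ∂_2, so H_1 = 0.

As a check, the Euler characteristic is 2 − 1 = 1, which agrees with 1 − 0 = 1.

H_0 = Z,  H_1 = 0.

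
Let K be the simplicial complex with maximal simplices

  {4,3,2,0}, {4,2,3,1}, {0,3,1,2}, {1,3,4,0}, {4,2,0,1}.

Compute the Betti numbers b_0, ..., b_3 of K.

We work with the vertex ordering 0 < 1 < 2 < 3 < 4. The simplices of K, each written with vertices in increasing order, are:

  0-simplices (5): [0], [1], [2], [3], [4]
  1-simplices (10): [0,1], [0,2], [0,3], [0,4], [1,2], [1,3], [1,4], [2,3], [2,4], [3,4]
  2-simplices (10): [0,1,2], [0,1,3], [0,1,4], [0,2,3], [0,2,4], [0,3,4], [1,2,3], [1,2,4], [1,3,4], [2,3,4]
  3-simplices (5): [0,1,2,3], [0,1,2,4], [0,1,3,4], [0,2,3,4], [1,2,3,4]

giving chain groups C_0 ≅ Z^5, C_1 ≅ Z^10, C_2 ≅ Z^10, C_3 ≅ Z^5.

Boundary ∂_1: C_1 → C_0 sends each edge [p,q] (with p < q) to q − p. For instance
  ∂[0,3] = [3] − [0].
This gives a 5×10 integer matrix of rank 4; reducing to Smith normal form yields diagonal entries (1,1,1,1).

The boundary map ∂_2: C_2 → C_1 maps a triangle to the signed sum of its edges. For instance
  ∂[1,3,4] = [3,4] − [1,4] + [1,3],
  ∂[1,2,4] = [2,4] − [1,4] + [1,2].
The resulting 10×10 matrix has rank 6, and its Smith normal form has invariant factors (1,1,1,1,1,1).

Boundary ∂_3: C_3 → C_2 sends each 3-simplex σ to the alternating sum Σ_i (−1)^i (σ with its i-th vertex removed). For instance
  ∂[0,2,3,4] = [2,3,4] − [0,3,4] + [0,2,4] − [0,2,3],
  ∂[0,1,2,3] = [1,2,3] − [0,2,3] + [0,1,3] − [0,1,2].
As a 10×5 matrix over Z this has rank 4, with invariant factors (1,1,1,1).

From H_k ≅ ker(∂_k) / im(∂_{k+1}) we obtain:

  H_0: rank C_0 − rank ∂_1 = 5 − 4 = 1, and the invariant factors of ∂_1 are all 1, so H_0 ≅ Z.
  H_1: rank ker ∂_1 − rank ∂_2 = (10 − 4) − 6 = 0, and the invariant factors of ∂_2 are all 1, so H_1 ≅ 0.
  H_2: rank ker ∂_2 − rank ∂_3 = (10 − 6) − 4 = 0, and the invariant factors of ∂_3 are all 1, so H_2 ≅ 0.
  H_3: rank ker ∂_3 − rank ∂_4 = (5 − 4) − 0 = 1, and there is no ∂_4, so H_3 ≅ Z.

Hence the Betti numbers are b_0 = 1, b_1 = 0, b_2 = 0, b_3 = 1.

b_0 = 1, b_1 = 0, b_2 = 0, b_3 = 1.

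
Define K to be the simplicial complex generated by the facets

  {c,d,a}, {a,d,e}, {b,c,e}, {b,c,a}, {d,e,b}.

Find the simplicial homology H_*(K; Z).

Order the vertices as a < b < c < d < e. Listing each simplex with vertices in this order, K has dimension 2 with simplices:

  0-simplices (5): a, b, c, d, e
  1-simplices (10): ab, ac, ad, ae, bc, bd, be, cd, ce, de
  2-simplices (5): abc, acd, ade, bce, bde

so the chain groups are C_0 ≅ Z^5, C_1 ≅ Z^10, C_2 ≅ Z^5.

∂_1: C_1 → C_0 sends each edge [p,q] (with p < q) to q − p. For instance
  ∂ac = c − a.
The resulting 5×10 matrix has rank 4, and its Smith normal form has invariant factors (1,1,1,1).

∂_2: C_2 → C_1 maps a triangle to the signed sum of its edges. For instance
  ∂bce = ce − be + bc,
  ∂abc = bc − ac + ab.
The resulting 10×5 matrix has rank 5, and its Smith normal form has invariant factors (1,1,1,1,1).

Now H_k = ker ∂_k / im ∂_{k+1}, so:

  H_0: rank C_0 − rank ∂_1 = 5 − 4 = 1, and the invariant factors of ∂_1 are all 1, so H_0 ≅ Z.
  H_1: rank ker ∂_1 − rank ∂_2 = (10 − 4) − 5 = 1, and the invariant factors of ∂_2 are all 1, so H_1 ≅ Z.
  H_2: rank ker ∂_2 − rank ∂_3 = (5 − 5) − 0 = 0, and there is no ∂_3, so H_2 ≅ 0.

As a check, the Euler characteristic is 5 − 10 + 5 = 0, which agrees with 1 − 1 + 0 = 0.

H_0 ≅ Z,  H_1 ≅ Z,  H_2 = 0.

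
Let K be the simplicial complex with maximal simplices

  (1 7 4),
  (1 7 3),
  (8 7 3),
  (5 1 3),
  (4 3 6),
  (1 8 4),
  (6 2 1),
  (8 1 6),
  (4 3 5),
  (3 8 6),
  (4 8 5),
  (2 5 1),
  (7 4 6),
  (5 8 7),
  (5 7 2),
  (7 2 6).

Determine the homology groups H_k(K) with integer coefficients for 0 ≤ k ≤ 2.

We work with the vertex ordering 1 < 2 < 3 < 4 < 5 < 6 < 7 < 8. The simplices of K, each written with vertices in increasing order, are:

  0-simplices (8): [1], [2], [3], [4], [5], [6], [7], [8]
  1-simplices (24): (24 of them)
  2-simplices (16): [1,2,5], [1,2,6], [1,3,5], [1,3,7], [1,4,7], [1,4,8], [1,6,8], [2,5,7], [2,6,7], [3,4,5], [3,4,6], [3,6,8], [3,7,8], [4,5,8], [4,6,7], [5,7,8]

giving chain groups C_0 ≅ Z^8, C_1 ≅ Z^24, C_2 ≅ Z^16.

∂_1: C_1 → C_0 is given by ∂[p,q] = [q] − [p].
As a 8×24 matrix over Z this has rank 7, with invariant factors (1,1,1,1,1,1,1).

The boundary map ∂_2: C_2 → C_1 maps a triangle to the signed sum of its edges. For instance
  ∂[1,3,5] = [3,5] − [1,5] + [1,3],
  ∂[3,7,8] = [7,8] − [3,8] + [3,7].
The resulting 24×16 matrix has rank 15, and its Smith normal form has invariant factors (1,1,1,1,1,1,1,1,1,1,1,1,1,1,1).

Computing H_k = (kernel of ∂_k) / (image of ∂_{k+1}):

  H_0: rank C_0 − rank ∂_1 = 8 − 7 = 1, and the invariant factors of ∂_1 are all 1, so H_0 = Z.
  H_1: rank ker ∂_1 − rank ∂_2 = (24 − 7) − 15 = 2, and the invariant factors of ∂_2 are all 1, so H_1 = Z^2.
  H_2: rank ker ∂_2 − rank ∂_3 = (16 − 15) − 0 = 1, and there is no ∂_3, so H_2 = Z.

(K is a triangulation of the torus T^2.)

H_0 ≅ Z,  H_1 ≅ Z^2,  H_2 ≅ Z.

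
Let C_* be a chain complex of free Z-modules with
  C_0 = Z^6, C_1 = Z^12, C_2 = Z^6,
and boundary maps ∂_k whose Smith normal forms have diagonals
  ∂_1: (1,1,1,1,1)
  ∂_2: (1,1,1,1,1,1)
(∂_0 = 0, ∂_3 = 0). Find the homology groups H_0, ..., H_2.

H_0: b_0 = 6 − 0 − 5 = 1; torsion from ∂_1 factors > 1: none. So H_0 = Z.
H_1: b_1 = 12 − 5 − 6 = 1; torsion from ∂_2 factors > 1: none. So H_1 = Z.
H_2: b_2 = 6 − 6 − 0 = 0; torsion from ∂_3 factors > 1: none. So H_2 = 0.

H_0 = Z,  H_1 = Z,  H_2 = 0.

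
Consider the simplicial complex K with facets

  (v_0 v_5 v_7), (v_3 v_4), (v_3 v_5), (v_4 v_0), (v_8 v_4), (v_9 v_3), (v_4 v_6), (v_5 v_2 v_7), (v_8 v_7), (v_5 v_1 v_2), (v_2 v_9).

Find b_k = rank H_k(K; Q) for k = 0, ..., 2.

b_0 = 1, b_1 = 3, b_2 = 0.

Fix the vertex order v_0 < v_1 < v_2 < v_3 < v_4 < v_5 < v_6 < v_7 < v_8 < v_9 and write every simplex with vertices in increasing order. Then dim K = 2 and the simplices of K are:

  0-simplices (10): [v_0], [v_1], [v_2], [v_3], [v_4], [v_5], [v_6], [v_7], [v_8], [v_9]
  1-simplices (15): (15 of them)
  2-simplices (3): [v_0,v_5,v_7], [v_1,v_2,v_5], [v_2,v_5,v_7]

Hence C_0 ≅ Z^10, C_1 ≅ Z^15, C_2 ≅ Z^3.

The boundary map ∂_1: C_1 → C_0 maps an edge to its endpoints' difference, ∂[p,q] = q − p. For instance
  ∂[v_2,v_9] = [v_9] − [v_2].
This gives a 10×15 integer matrix of rank 9; reducing to Smith normal form yields diagonal entries (1,1,1,1,1,1,1,1,1).

∂_2: C_2 → C_1 maps a triangle to the signed sum of its edges. For instance
  ∂[v_0,v_5,v_7] = [v_5,v_7] − [v_0,v_7] + [v_0,v_5],
  ∂[v_1,v_2,v_5] = [v_2,v_5] − [v_1,v_5] + [v_1,v_2].
The resulting 15×3 matrix has rank 3, and its Smith normal form has invariant factors (1,1,1).

From H_k ≅ ker(∂_k) / im(∂_{k+1}) we obtain:

  H_0: rank C_0 − rank ∂_1 = 10 − 9 = 1, and the invariant factors of ∂_1 are all 1, so H_0 = Z.
  H_1: rank ker ∂_1 − rank ∂_2 = (15 − 9) − 3 = 3, and the invariant factors of ∂_2 are all 1, so H_1 = Z^3.
  H_2: rank ker ∂_2 − rank ∂_3 = (3 − 3) − 0 = 0, and there is no ∂_3, so H_2 = 0.

As a check, the Euler characteristic is 10 − 15 + 3 = -2, which agrees with 1 − 3 + 0 = -2.

Hence the Betti numbers are b_0 = 1, b_1 = 3, b_2 = 0.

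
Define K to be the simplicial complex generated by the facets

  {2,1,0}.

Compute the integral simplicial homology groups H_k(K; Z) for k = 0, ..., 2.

Order the vertices as 0 < 1 < 2. Listing each simplex with vertices in this order, K has dimension 2 with simplices:

  0-simplices (3): [0], [1], [2]
  1-simplices (3): [0,1], [0,2], [1,2]
  2-simplices (1): [0,1,2]

so the chain groups are C_0 ≅ Z^3, C_1 ≅ Z^3, C_2 ≅ Z^1.

Boundary ∂_1: C_1 → C_0 maps an edge to its endpoints' difference, ∂[p,q] = q − p. For instance
  ∂[0,1] = [1] − [0].
The resulting 3×3 matrix has rank 2, and its Smith normal form has invariant factors (1,1).

Boundary ∂_2: C_2 → C_1 acts by ∂[p,q,r] = [q,r] − [p,r] + [p,q]. For instance
  ∂[0,1,2] = [1,2] − [0,2] + [0,1].
The 3×1 boundary matrix has rank 1 and Smith normal form diag(1).

Reading off H_k = ker ∂_k / im ∂_{k+1}:

  H_0: rank C_0 − rank ∂_1 = 3 − 2 = 1, and the invariant factors of ∂_1 are all 1, so H_0 = Z.
  H_1: rank ker ∂_1 − rank ∂_2 = (3 − 2) − 1 = 0, and the invariant factors of ∂_2 are all 1, so H_1 = 0.
  H_2: rank ker ∂_2 − rank ∂_3 = (1 − 1) − 0 = 0, and there is no ∂_3, so H_2 = 0.

As a check, the Euler characteristic is 3 − 3 + 1 = 1, which agrees with 1 − 0 + 0 = 1.

H_0 ≅ Z,  H_1 = 0,  H_2 = 0.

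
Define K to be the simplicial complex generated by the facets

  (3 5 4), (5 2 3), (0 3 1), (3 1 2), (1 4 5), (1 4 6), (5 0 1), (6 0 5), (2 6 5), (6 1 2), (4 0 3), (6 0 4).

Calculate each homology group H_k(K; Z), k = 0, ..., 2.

H_0 ≅ Z,  H_1 ≅ Z/2,  H_2 = 0.

Fix the vertex order 0 < 1 < 2 < 3 < 4 < 5 < 6 and write every simplex with vertices in increasing order. Then dim K = 2 and the simplices of K are:

  0-simplices (7): [0], [1], [2], [3], [4], [5], [6]
  1-simplices (18): [0,1], [0,3], [0,4], [0,5], [0,6], [1,2], [1,3], [1,4], [1,5], [1,6], [2,3], [2,5], [2,6], [3,4], [3,5], [4,5], [4,6], [5,6]
  2-simplices (12): [0,1,3], [0,1,5], [0,3,4], [0,4,6], [0,5,6], [1,2,3], [1,2,6], [1,4,5], [1,4,6], [2,3,5], [2,5,6], [3,4,5]

Hence C_0 ≅ Z^7, C_1 ≅ Z^18, C_2 ≅ Z^12.

Boundary ∂_1: C_1 → C_0 maps an edge to its endpoints' difference, ∂[p,q] = q − p.
This gives a 7×18 integer matrix of rank 6; reducing to Smith normal form yields diagonal entries (1,1,1,1,1,1).

Boundary ∂_2: C_2 → C_1 maps a triangle to the signed sum of its edges. For instance
  ∂[0,5,6] = [5,6] − [0,6] + [0,5],
  ∂[1,4,6] = [4,6] − [1,6] + [1,4].
The 18×12 boundary matrix has rank 12 and Smith normal form diag(1,1,1,1,1,1,1,1,1,1,1,2).

Computing H_k = (kernel of ∂_k) / (image of ∂_{k+1}):

  H_0: rank C_0 − rank ∂_1 = 7 − 6 = 1, and the invariant factors of ∂_1 are all 1, so H_0 = Z.
  H_1: rank ker ∂_1 − rank ∂_2 = (18 − 6) − 12 = 0, and ∂_2 has invariant factor 2 > 1, so H_1 = Z/2.
  H_2: rank ker ∂_2 − rank ∂_3 = (12 − 12) − 0 = 0, and there is no ∂_3, so H_2 = 0.

As a check, the Euler characteristic is 7 − 18 + 12 = 1, which agrees with 1 − 0 + 0 = 1.
(K is a triangulation of the real projective plane RP^2.)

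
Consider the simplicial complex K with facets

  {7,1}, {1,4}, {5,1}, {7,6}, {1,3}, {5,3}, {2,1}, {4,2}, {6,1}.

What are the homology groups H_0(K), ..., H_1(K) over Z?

Take the total order 1 < 2 < 3 < 4 < 5 < 6 < 7 on the vertex set. Then K (dimension 1) consists of the simplices:

  0-simplices (7): [1], [2], [3], [4], [5], [6], [7]
  1-simplices (9): [1,2], [1,3], [1,4], [1,5], [1,6], [1,7], [2,4], [3,5], [6,7]

giving chain groups C_0 ≅ Z^7, C_1 ≅ Z^9.

∂_1: C_1 → C_0 maps an edge to its endpoints' difference, ∂[p,q] = q − p. For instance
  ∂[2,4] = [4] − [2].
As a 7×9 matrix over Z this has rank 6, with invariant factors (1,1,1,1,1,1).

Reading off H_k = ker ∂_k / im ∂_{k+1}:

  H_0: rank C_0 − rank ∂_1 = 7 − 6 = 1, and the invariant factors of ∂_1 are all 1, so H_0 ≅ Z.
  H_1: rank ker ∂_1 − rank ∂_2 = (9 − 6) − 0 = 3, and there is no ∂_2, so H_1 ≅ Z^3.

(K is a triangulation of a wedge of 3 circles.)

H_0 ≅ Z,  H_1 ≅ Z^3.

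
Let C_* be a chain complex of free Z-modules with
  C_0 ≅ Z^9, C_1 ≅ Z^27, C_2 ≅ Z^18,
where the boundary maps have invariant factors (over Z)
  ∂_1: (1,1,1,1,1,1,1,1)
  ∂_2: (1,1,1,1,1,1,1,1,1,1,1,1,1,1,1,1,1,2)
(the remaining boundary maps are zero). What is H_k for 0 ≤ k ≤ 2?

H_0 ≅ Z,  H_1 ≅ Z ⊕ Z/2,  H_2 = 0.

H_0: b_0 = 9 − 0 − 8 = 1; torsion from ∂_1 factors > 1: none. So H_0 ≅ Z.
H_1: b_1 = 27 − 8 − 18 = 1; torsion from ∂_2 factors > 1: [2]. So H_1 ≅ Z ⊕ Z/2.
H_2: b_2 = 18 − 18 − 0 = 0; torsion from ∂_3 factors > 1: none. So H_2 ≅ 0.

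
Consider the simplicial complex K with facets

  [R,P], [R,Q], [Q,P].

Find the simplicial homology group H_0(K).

H_0 ≅ Z.

Take the total order P < Q < R on the vertex set. Then K (dimension 1) consists of the simplices:

  0-simplices (3): P, Q, R
  1-simplices (3): PQ, PR, QR

so the chain groups are C_0 ≅ Z^3, C_1 ≅ Z^3.

The boundary map ∂_1: C_1 → C_0 maps an edge to its endpoints' difference, ∂[p,q] = q − p. For instance
  ∂PQ = Q − P.
The 3×3 boundary matrix has rank 2 and Smith normal form diag(1,1).

Reading off H_k = ker ∂_k / im ∂_{k+1}:

  H_0: rank C_0 − rank ∂_1 = 3 − 2 = 1, and the invariant factors of ∂_1 are all 1, so H_0 ≅ Z.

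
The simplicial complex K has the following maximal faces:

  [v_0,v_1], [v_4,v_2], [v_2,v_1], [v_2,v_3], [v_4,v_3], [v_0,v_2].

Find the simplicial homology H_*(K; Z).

H_0 ≅ Z,  H_1 ≅ Z^2.

Order the vertices as v_0 < v_1 < v_2 < v_3 < v_4. Listing each simplex with vertices in this order, K has dimension 1 with simplices:

  0-simplices (5): [v_0], [v_1], [v_2], [v_3], [v_4]
  1-simplices (6): [v_0,v_1], [v_0,v_2], [v_1,v_2], [v_2,v_3], [v_2,v_4], [v_3,v_4]

so the chain groups are C_0 ≅ Z^5, C_1 ≅ Z^6.

Boundary ∂_1: C_1 → C_0 is given by ∂[p,q] = [q] − [p]. For instance
  ∂[v_2,v_4] = [v_4] − [v_2].
This gives a 5×6 integer matrix of rank 4; reducing to Smith normal form yields diagonal entries (1,1,1,1).

Now H_k = ker ∂_k / im ∂_{k+1}, so:

  H_0: rank C_0 − rank ∂_1 = 5 − 4 = 1, and the invariant factors of ∂_1 are all 1, so H_0 = Z.
  H_1: rank ker ∂_1 − rank ∂_2 = (6 − 4) − 0 = 2, and there is no ∂_2, so H_1 = Z^2.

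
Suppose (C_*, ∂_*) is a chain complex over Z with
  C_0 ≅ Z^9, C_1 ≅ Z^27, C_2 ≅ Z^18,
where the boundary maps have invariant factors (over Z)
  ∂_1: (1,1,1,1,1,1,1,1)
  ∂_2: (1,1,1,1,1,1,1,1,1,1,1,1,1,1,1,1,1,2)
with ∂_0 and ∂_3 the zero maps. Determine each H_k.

H_0: b_0 = 9 − 0 − 8 = 1; torsion from ∂_1 factors > 1: none. So H_0 = Z.
H_1: b_1 = 27 − 8 − 18 = 1; torsion from ∂_2 factors > 1: [2]. So H_1 = Z ⊕ Z/2.
H_2: b_2 = 18 − 18 − 0 = 0; torsion from ∂_3 factors > 1: none. So H_2 = 0.

H_0 = Z,  H_1 = Z ⊕ Z/2,  H_2 = 0.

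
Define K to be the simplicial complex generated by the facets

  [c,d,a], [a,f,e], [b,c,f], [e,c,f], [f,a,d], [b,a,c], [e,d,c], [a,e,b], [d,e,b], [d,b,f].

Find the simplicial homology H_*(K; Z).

H_0 ≅ Z,  H_1 ≅ Z/2Z,  H_2 = 0.

Order the vertices as a < b < c < d < e < f. Listing each simplex with vertices in this order, K has dimension 2 with simplices:

  0-simplices (6): a, b, c, d, e, f
  1-simplices (15): ab, ac, ad, ae, af, bc, bd, be, bf, cd, ce, cf, de, df, ef
  2-simplices (10): abc, abe, acd, adf, aef, bcf, bde, bdf, cde, cef

giving chain groups C_0 ≅ Z^6, C_1 ≅ Z^15, C_2 ≅ Z^10.

The boundary map ∂_1: C_1 → C_0 maps an edge to its endpoints' difference, ∂[p,q] = q − p.
The resulting 6×15 matrix has rank 5, and its Smith normal form has invariant factors (1,1,1,1,1).

The boundary map ∂_2: C_2 → C_1 acts by ∂[p,q,r] = [q,r] − [p,r] + [p,q]. For instance
  ∂bdf = df − bf + bd,
  ∂adf = df − af + ad.
As a 15×10 matrix over Z this has rank 10, with invariant factors (1,1,1,1,1,1,1,1,1,2).

From H_k ≅ ker(∂_k) / im(∂_{k+1}) we obtain:

  H_0: rank C_0 − rank ∂_1 = 6 − 5 = 1, and the invariant factors of ∂_1 are all 1, so H_0 ≅ Z.
  H_1: rank ker ∂_1 − rank ∂_2 = (15 − 5) − 10 = 0, and ∂_2 has invariant factor 2 > 1, so H_1 ≅ Z/2Z.
  H_2: rank ker ∂_2 − rank ∂_3 = (10 − 10) − 0 = 0, and there is no ∂_3, so H_2 ≅ 0.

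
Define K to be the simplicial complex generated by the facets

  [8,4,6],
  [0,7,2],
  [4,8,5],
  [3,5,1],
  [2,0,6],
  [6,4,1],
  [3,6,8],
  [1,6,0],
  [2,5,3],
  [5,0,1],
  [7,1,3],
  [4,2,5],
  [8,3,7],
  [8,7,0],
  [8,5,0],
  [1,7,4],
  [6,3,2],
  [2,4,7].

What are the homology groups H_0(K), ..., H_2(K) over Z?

We work with the vertex ordering 0 < 1 < 2 < 3 < 4 < 5 < 6 < 7 < 8. The simplices of K, each written with vertices in increasing order, are:

  0-simplices (9): [0], [1], [2], [3], [4], [5], [6], [7], [8]
  1-simplices (27): (27 of them)
  2-simplices (18): [0,1,5], [0,1,6], [0,2,6], [0,2,7], [0,5,8], [0,7,8], [1,3,5], [1,3,7], [1,4,6], [1,4,7], [2,3,5], [2,3,6], [2,4,5], [2,4,7], [3,6,8], [3,7,8], [4,5,8], [4,6,8]

so the chain groups are C_0 ≅ Z^9, C_1 ≅ Z^27, C_2 ≅ Z^18.

The boundary map ∂_1: C_1 → C_0 sends each edge [p,q] (with p < q) to q − p.
The resulting 9×27 matrix has rank 8, and its Smith normal form has invariant factors (1,1,1,1,1,1,1,1).

Boundary ∂_2: C_2 → C_1 acts by ∂[p,q,r] = [q,r] − [p,r] + [p,q]. For instance
  ∂[2,3,5] = [3,5] − [2,5] + [2,3],
  ∂[3,7,8] = [7,8] − [3,8] + [3,7].
As a 27×18 matrix over Z this has rank 17, with invariant factors (1,1,1,1,1,1,1,1,1,1,1,1,1,1,1,1,1).

From H_k ≅ ker(∂_k) / im(∂_{k+1}) we obtain:

  H_0: rank C_0 − rank ∂_1 = 9 − 8 = 1, and the invariant factors of ∂_1 are all 1, so H_0 ≅ Z.
  H_1: rank ker ∂_1 − rank ∂_2 = (27 − 8) − 17 = 2, and the invariant factors of ∂_2 are all 1, so H_1 ≅ Z^2.
  H_2: rank ker ∂_2 − rank ∂_3 = (18 − 17) − 0 = 1, and there is no ∂_3, so H_2 ≅ Z.

H_0 ≅ Z,  H_1 ≅ Z^2,  H_2 ≅ Z.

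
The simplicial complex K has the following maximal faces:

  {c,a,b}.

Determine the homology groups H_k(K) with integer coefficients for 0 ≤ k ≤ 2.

K has 3 vertices, 3 edges, 1 triangle.
rank ∂_0 = 0, rank ∂_1 = 2 ⇒ b_0 = 3 − 0 − 2 = 1; all invariant factors of ∂_1 are 1 so no torsion. So H_0 = Z.
rank ∂_1 = 2, rank ∂_2 = 1 ⇒ b_1 = 3 − 2 − 1 = 0; all invariant factors of ∂_2 are 1 so no torsion. So H_1 = 0.
rank ∂_2 = 1, rank ∂_3 = 0 ⇒ b_2 = 1 − 1 − 0 = 0. So H_2 = 0.

H_0 = Z,  H_1 = 0,  H_2 = 0.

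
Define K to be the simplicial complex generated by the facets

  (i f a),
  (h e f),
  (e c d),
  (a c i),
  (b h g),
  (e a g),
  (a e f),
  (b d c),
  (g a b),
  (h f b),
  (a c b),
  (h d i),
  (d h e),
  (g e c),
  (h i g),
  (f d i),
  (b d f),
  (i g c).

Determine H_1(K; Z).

H_1 = Z ⊕ Z/2Z.

We work with the vertex ordering a < b < c < d < e < f < g < h < i. The simplices of K, each written with vertices in increasing order, are:

  0-simplices (9): a, b, c, d, e, f, g, h, i
  1-simplices (27): ab, ac, ae, af, ag, ai, bc, bd, bf, bg, bh, cd, ce, cg, ci, de, df, dh, di, ef, eg, eh, fh, fi, gh, gi, hi
  2-simplices (18): abc, abg, aci, aef, aeg, afi, bcd, bdf, bfh, bgh, cde, ceg, cgi, deh, dfi, dhi, efh, ghi

Hence C_0 ≅ Z^9, C_1 ≅ Z^27, C_2 ≅ Z^18.

Boundary ∂_1: C_1 → C_0 sends each edge [p,q] (with p < q) to q − p. For instance
  ∂eh = h − e.
The 9×27 boundary matrix has rank 8 and Smith normal form diag(1,1,1,1,1,1,1,1).

Boundary ∂_2: C_2 → C_1 sends each 2-simplex [p,q,r] to [q,r] − [p,r] + [p,q]. For instance
  ∂cgi = gi − ci + cg,
  ∂ghi = hi − gi + gh.
The 27×18 boundary matrix has rank 18 and Smith normal form diag(1,1,1,1,1,1,1,1,1,1,1,1,1,1,1,1,1,2).

From H_k ≅ ker(∂_k) / im(∂_{k+1}) we obtain:

  H_1: rank ker ∂_1 − rank ∂_2 = (27 − 8) − 18 = 1, and ∂_2 has invariant factor 2 > 1, so H_1 ≅ Z ⊕ Z/2Z.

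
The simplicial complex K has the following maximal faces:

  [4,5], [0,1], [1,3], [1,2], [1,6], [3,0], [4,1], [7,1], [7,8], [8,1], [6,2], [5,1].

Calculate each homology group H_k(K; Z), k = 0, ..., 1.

Fix the vertex order 0 < 1 < 2 < 3 < 4 < 5 < 6 < 7 < 8 and write every simplex with vertices in increasing order. Then dim K = 1 and the simplices of K are:

  0-simplices (9): [0], [1], [2], [3], [4], [5], [6], [7], [8]
  1-simplices (12): [0,1], [0,3], [1,2], [1,3], [1,4], [1,5], [1,6], [1,7], [1,8], [2,6], [4,5], [7,8]

Hence C_0 ≅ Z^9, C_1 ≅ Z^12.

The boundary map ∂_1: C_1 → C_0 maps an edge to its endpoints' difference, ∂[p,q] = q − p.
The 9×12 boundary matrix has rank 8 and Smith normal form diag(1,1,1,1,1,1,1,1).

Now H_k = ker ∂_k / im ∂_{k+1}, so:

  H_0: rank C_0 − rank ∂_1 = 9 − 8 = 1, and the invariant factors of ∂_1 are all 1, so H_0 ≅ Z.
  H_1: rank ker ∂_1 − rank ∂_2 = (12 − 8) − 0 = 4, and there is no ∂_2, so H_1 ≅ Z^4.

(K is a triangulation of a wedge of 4 circles.)

H_0 = Z,  H_1 = Z^4.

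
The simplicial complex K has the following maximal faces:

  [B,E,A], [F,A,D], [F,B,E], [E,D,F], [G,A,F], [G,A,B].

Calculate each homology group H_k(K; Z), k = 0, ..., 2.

H_0 = Z,  H_1 = Z,  H_2 = 0.

Order the vertices as A < B < D < E < F < G. Listing each simplex with vertices in this order, K has dimension 2 with simplices:

  0-simplices (6): A, B, D, E, F, G
  1-simplices (12): AB, AD, AE, AF, AG, BE, BF, BG, DE, DF, EF, FG
  2-simplices (6): ABE, ABG, ADF, AFG, BEF, DEF

giving chain groups C_0 ≅ Z^6, C_1 ≅ Z^12, C_2 ≅ Z^6.

The boundary map ∂_1: C_1 → C_0 maps an edge to its endpoints' difference, ∂[p,q] = q − p. For instance
  ∂AE = E − A.
This gives a 6×12 integer matrix of rank 5; reducing to Smith normal form yields diagonal entries (1,1,1,1,1).

The boundary map ∂_2: C_2 → C_1 sends each 2-simplex [p,q,r] to [q,r] − [p,r] + [p,q]. For instance
  ∂ADF = DF − AF + AD,
  ∂ABG = BG − AG + AB.
The resulting 12×6 matrix has rank 6, and its Smith normal form has invariant factors (1,1,1,1,1,1).

Reading off H_k = ker ∂_k / im ∂_{k+1}:

  H_0: rank C_0 − rank ∂_1 = 6 − 5 = 1, and the invariant factors of ∂_1 are all 1, so H_0 ≅ Z.
  H_1: rank ker ∂_1 − rank ∂_2 = (12 − 5) − 6 = 1, and the invariant factors of ∂_2 are all 1, so H_1 ≅ Z.
  H_2: rank ker ∂_2 − rank ∂_3 = (6 − 6) − 0 = 0, and there is no ∂_3, so H_2 ≅ 0.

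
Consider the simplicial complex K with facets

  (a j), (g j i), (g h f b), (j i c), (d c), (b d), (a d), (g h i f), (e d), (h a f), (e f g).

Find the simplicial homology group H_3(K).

Order the vertices as a < b < c < d < e < f < g < h < i < j. Listing each simplex with vertices in this order, K has dimension 3 with simplices:

  0-simplices (10): a, b, c, d, e, f, g, h, i, j
  1-simplices (22): ad, af, ah, aj, bd, bf, bg, bh, cd, ci, cj, de, ef, eg, fg, fh, fi, gh, gi, gj, hi, ij
  2-simplices (11): afh, bfg, bfh, bgh, cij, efg, fgh, fgi, fhi, ghi, gij
  3-simplices (2): bfgh, fghi

so the chain groups are C_0 ≅ Z^10, C_1 ≅ Z^22, C_2 ≅ Z^11, C_3 ≅ Z^2.

Boundary ∂_1: C_1 → C_0 sends each edge [p,q] (with p < q) to q − p. For instance
  ∂aj = j − a.
This gives a 10×22 integer matrix of rank 9; reducing to Smith normal form yields diagonal entries (1,1,1,1,1,1,1,1,1).

The boundary map ∂_2: C_2 → C_1 maps a triangle to the signed sum of its edges. For instance
  ∂efg = fg − eg + ef,
  ∂gij = ij − gj + gi.
The 22×11 boundary matrix has rank 9 and Smith normal form diag(1,1,1,1,1,1,1,1,1).

The boundary map ∂_3: C_3 → C_2 sends each 3-simplex σ to the alternating sum Σ_i (−1)^i (σ with its i-th vertex removed). For instance
  ∂fghi = ghi − fhi + fgi − fgh,
  ∂bfgh = fgh − bgh + bfh − bfg.
The 11×2 boundary matrix has rank 2 and Smith normal form diag(1,1).

Computing H_k = (kernel of ∂_k) / (image of ∂_{k+1}):

  H_3: rank ker ∂_3 − rank ∂_4 = (2 − 2) − 0 = 0, and there is no ∂_4, so H_3 = 0.

H_3 = 0.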